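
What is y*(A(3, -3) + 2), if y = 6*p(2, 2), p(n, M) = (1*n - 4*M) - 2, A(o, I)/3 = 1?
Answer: -240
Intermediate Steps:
A(o, I) = 3 (A(o, I) = 3*1 = 3)
p(n, M) = -2 + n - 4*M (p(n, M) = (n - 4*M) - 2 = -2 + n - 4*M)
y = -48 (y = 6*(-2 + 2 - 4*2) = 6*(-2 + 2 - 8) = 6*(-8) = -48)
y*(A(3, -3) + 2) = -48*(3 + 2) = -48*5 = -240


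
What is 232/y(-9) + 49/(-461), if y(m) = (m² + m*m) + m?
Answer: 99455/70533 ≈ 1.4100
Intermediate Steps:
y(m) = m + 2*m² (y(m) = (m² + m²) + m = 2*m² + m = m + 2*m²)
232/y(-9) + 49/(-461) = 232/((-9*(1 + 2*(-9)))) + 49/(-461) = 232/((-9*(1 - 18))) + 49*(-1/461) = 232/((-9*(-17))) - 49/461 = 232/153 - 49/461 = 99455/70533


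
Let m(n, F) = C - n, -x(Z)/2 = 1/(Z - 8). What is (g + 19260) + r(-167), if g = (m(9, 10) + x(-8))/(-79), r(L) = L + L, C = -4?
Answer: 11961335/632 ≈ 18926.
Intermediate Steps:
x(Z) = -2/(-8 + Z) (x(Z) = -2/(Z - 8) = -2/(-8 + Z))
r(L) = 2*L
m(n, F) = -4 - n
g = 103/632 (g = ((-4 - 1*9) - 2/(-8 - 8))/(-79) = ((-4 - 9) - 2/(-16))*(-1/79) = (-13 - 2*(-1/16))*(-1/79) = (-13 + ⅛)*(-1/79) = -103/8*(-1/79) = 103/632 ≈ 0.16297)
(g + 19260) + r(-167) = (103/632 + 19260) + 2*(-167) = 12172423/632 - 334 = 11961335/632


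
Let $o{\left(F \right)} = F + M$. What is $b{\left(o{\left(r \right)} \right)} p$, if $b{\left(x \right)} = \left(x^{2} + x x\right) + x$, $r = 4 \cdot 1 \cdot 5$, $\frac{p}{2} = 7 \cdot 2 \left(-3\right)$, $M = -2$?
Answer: $-55944$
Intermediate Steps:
$p = -84$ ($p = 2 \cdot 7 \cdot 2 \left(-3\right) = 2 \cdot 14 \left(-3\right) = 2 \left(-42\right) = -84$)
$r = 20$ ($r = 4 \cdot 5 = 20$)
$o{\left(F \right)} = -2 + F$ ($o{\left(F \right)} = F - 2 = -2 + F$)
$b{\left(x \right)} = x + 2 x^{2}$ ($b{\left(x \right)} = \left(x^{2} + x^{2}\right) + x = 2 x^{2} + x = x + 2 x^{2}$)
$b{\left(o{\left(r \right)} \right)} p = \left(-2 + 20\right) \left(1 + 2 \left(-2 + 20\right)\right) \left(-84\right) = 18 \left(1 + 2 \cdot 18\right) \left(-84\right) = 18 \left(1 + 36\right) \left(-84\right) = 18 \cdot 37 \left(-84\right) = 666 \left(-84\right) = -55944$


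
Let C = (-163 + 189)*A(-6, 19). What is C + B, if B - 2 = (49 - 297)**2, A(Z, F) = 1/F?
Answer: 1168640/19 ≈ 61507.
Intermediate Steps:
C = 26/19 (C = (-163 + 189)/19 = 26*(1/19) = 26/19 ≈ 1.3684)
B = 61506 (B = 2 + (49 - 297)**2 = 2 + (-248)**2 = 2 + 61504 = 61506)
C + B = 26/19 + 61506 = 1168640/19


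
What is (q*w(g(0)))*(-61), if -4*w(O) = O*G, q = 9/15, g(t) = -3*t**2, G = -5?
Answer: 0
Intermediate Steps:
q = 3/5 (q = 9*(1/15) = 3/5 ≈ 0.60000)
w(O) = 5*O/4 (w(O) = -O*(-5)/4 = -(-5)*O/4 = 5*O/4)
(q*w(g(0)))*(-61) = (3*(5*(-3*0**2)/4)/5)*(-61) = (3*(5*(-3*0)/4)/5)*(-61) = (3*((5/4)*0)/5)*(-61) = ((3/5)*0)*(-61) = 0*(-61) = 0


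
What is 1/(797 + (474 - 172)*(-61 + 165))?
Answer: 1/32205 ≈ 3.1051e-5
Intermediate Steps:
1/(797 + (474 - 172)*(-61 + 165)) = 1/(797 + 302*104) = 1/(797 + 31408) = 1/32205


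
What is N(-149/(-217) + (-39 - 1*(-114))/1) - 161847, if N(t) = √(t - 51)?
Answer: -161847 + √1162469/217 ≈ -1.6184e+5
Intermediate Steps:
N(t) = √(-51 + t)
N(-149/(-217) + (-39 - 1*(-114))/1) - 161847 = √(-51 + (-149/(-217) + (-39 - 1*(-114))/1)) - 161847 = √(-51 + (-149*(-1/217) + (-39 + 114)*1)) - 161847 = √(-51 + (149/217 + 75*1)) - 161847 = √(-51 + (149/217 + 75)) - 161847 = √(-51 + 16424/217) - 161847 = √(5357/217) - 161847 = √1162469/217 - 161847 = -161847 + √1162469/217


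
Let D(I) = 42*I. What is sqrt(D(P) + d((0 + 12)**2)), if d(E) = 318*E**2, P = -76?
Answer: 2*sqrt(1647714) ≈ 2567.3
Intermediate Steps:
sqrt(D(P) + d((0 + 12)**2)) = sqrt(42*(-76) + 318*((0 + 12)**2)**2) = sqrt(-3192 + 318*(12**2)**2) = sqrt(-3192 + 318*144**2) = sqrt(-3192 + 318*20736) = sqrt(-3192 + 6594048) = sqrt(6590856) = 2*sqrt(1647714)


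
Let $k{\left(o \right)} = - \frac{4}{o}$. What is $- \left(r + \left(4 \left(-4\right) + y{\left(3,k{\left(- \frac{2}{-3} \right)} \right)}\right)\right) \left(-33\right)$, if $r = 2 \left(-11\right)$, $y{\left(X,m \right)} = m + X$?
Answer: $-1353$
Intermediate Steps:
$y{\left(X,m \right)} = X + m$
$r = -22$
$- \left(r + \left(4 \left(-4\right) + y{\left(3,k{\left(- \frac{2}{-3} \right)} \right)}\right)\right) \left(-33\right) = - \left(-22 + \left(4 \left(-4\right) + \left(3 - \frac{4}{\left(-2\right) \frac{1}{-3}}\right)\right)\right) \left(-33\right) = - \left(-22 - \left(13 + 6\right)\right) \left(-33\right) = - \left(-22 + \left(-16 + \left(3 - 6\right)\right)\right) \left(-33\right) = - \left(-22 - 19\right) \left(-33\right) = - \left(-41\right) \left(-33\right) = \left(-1\right) 1353 = -1353$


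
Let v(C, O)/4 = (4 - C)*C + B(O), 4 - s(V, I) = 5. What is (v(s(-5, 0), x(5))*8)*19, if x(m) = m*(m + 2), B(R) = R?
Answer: 18240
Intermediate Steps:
s(V, I) = -1 (s(V, I) = 4 - 1*5 = 4 - 5 = -1)
x(m) = m*(2 + m)
v(C, O) = 4*O + 4*C*(4 - C) (v(C, O) = 4*((4 - C)*C + O) = 4*(C*(4 - C) + O) = 4*(O + C*(4 - C)) = 4*O + 4*C*(4 - C))
(v(s(-5, 0), x(5))*8)*19 = ((-4*(-1)² + 4*(5*(2 + 5)) + 16*(-1))*8)*19 = ((-4*1 + 4*(5*7) - 16)*8)*19 = ((-4 + 4*35 - 16)*8)*19 = ((-4 + 140 - 16)*8)*19 = (120*8)*19 = 960*19 = 18240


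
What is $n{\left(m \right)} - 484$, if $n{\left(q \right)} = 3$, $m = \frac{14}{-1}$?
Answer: $-481$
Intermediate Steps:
$m = -14$ ($m = 14 \left(-1\right) = -14$)
$n{\left(m \right)} - 484 = 3 - 484 = -481$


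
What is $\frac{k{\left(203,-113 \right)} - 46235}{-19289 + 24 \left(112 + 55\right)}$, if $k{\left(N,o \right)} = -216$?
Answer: $\frac{46451}{15281} \approx 3.0398$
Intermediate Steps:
$\frac{k{\left(203,-113 \right)} - 46235}{-19289 + 24 \left(112 + 55\right)} = \frac{-216 - 46235}{-19289 + 24 \left(112 + 55\right)} = - \frac{46451}{-19289 + 24 \cdot 167} = - \frac{46451}{-19289 + 4008} = - \frac{46451}{-15281} = \left(-46451\right) \left(- \frac{1}{15281}\right) = \frac{46451}{15281}$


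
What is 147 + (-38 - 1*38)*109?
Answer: -8137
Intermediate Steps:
147 + (-38 - 1*38)*109 = 147 + (-38 - 38)*109 = 147 - 76*109 = 147 - 8284 = -8137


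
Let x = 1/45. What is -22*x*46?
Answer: -1012/45 ≈ -22.489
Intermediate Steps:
x = 1/45 (x = 1*(1/45) = 1/45 ≈ 0.022222)
-22*x*46 = -22*1/45*46 = -22/45*46 = -1012/45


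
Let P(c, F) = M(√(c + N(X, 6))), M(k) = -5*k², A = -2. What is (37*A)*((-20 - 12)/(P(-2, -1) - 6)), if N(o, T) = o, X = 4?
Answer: -148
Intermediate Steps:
P(c, F) = -20 - 5*c (P(c, F) = -(20 + 5*c) = -5*(4 + c) = -20 - 5*c)
(37*A)*((-20 - 12)/(P(-2, -1) - 6)) = (37*(-2))*((-20 - 12)/((-20 - 5*(-2)) - 6)) = -(-2368)/((-20 + 10) - 6) = -(-2368)/(-10 - 6) = -(-2368)/(-16) = -(-2368)*(-1)/16 = -74*2 = -148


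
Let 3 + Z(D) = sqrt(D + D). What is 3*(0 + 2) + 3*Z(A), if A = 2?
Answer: 3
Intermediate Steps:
Z(D) = -3 + sqrt(2)*sqrt(D) (Z(D) = -3 + sqrt(D + D) = -3 + sqrt(2*D) = -3 + sqrt(2)*sqrt(D))
3*(0 + 2) + 3*Z(A) = 3*(0 + 2) + 3*(-3 + sqrt(2)*sqrt(2)) = 3*2 + 3*(-3 + 2) = 6 + 3*(-1) = 6 - 3 = 3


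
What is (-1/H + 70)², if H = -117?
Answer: 67092481/13689 ≈ 4901.2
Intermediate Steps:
(-1/H + 70)² = (-1/(-117) + 70)² = (-1*(-1/117) + 70)² = (1/117 + 70)² = (8191/117)² = 67092481/13689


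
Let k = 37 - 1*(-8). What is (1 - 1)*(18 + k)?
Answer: 0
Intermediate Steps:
k = 45 (k = 37 + 8 = 45)
(1 - 1)*(18 + k) = (1 - 1)*(18 + 45) = 0*63 = 0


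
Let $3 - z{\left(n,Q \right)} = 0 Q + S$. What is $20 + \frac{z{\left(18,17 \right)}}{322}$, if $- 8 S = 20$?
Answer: $\frac{12891}{644} \approx 20.017$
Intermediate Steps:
$S = - \frac{5}{2}$ ($S = \left(- \frac{1}{8}\right) 20 = - \frac{5}{2} \approx -2.5$)
$z{\left(n,Q \right)} = \frac{11}{2}$ ($z{\left(n,Q \right)} = 3 - \left(0 Q - \frac{5}{2}\right) = 3 - \left(0 - \frac{5}{2}\right) = 3 - - \frac{5}{2} = 3 + \frac{5}{2} = \frac{11}{2}$)
$20 + \frac{z{\left(18,17 \right)}}{322} = 20 + \frac{11}{2 \cdot 322} = 20 + \frac{11}{2} \cdot \frac{1}{322} = 20 + \frac{11}{644} = \frac{12891}{644}$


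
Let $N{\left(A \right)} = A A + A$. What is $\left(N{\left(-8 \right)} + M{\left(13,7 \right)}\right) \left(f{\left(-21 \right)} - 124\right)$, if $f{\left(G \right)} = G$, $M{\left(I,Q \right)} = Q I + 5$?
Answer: $-22040$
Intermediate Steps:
$M{\left(I,Q \right)} = 5 + I Q$ ($M{\left(I,Q \right)} = I Q + 5 = 5 + I Q$)
$N{\left(A \right)} = A + A^{2}$ ($N{\left(A \right)} = A^{2} + A = A + A^{2}$)
$\left(N{\left(-8 \right)} + M{\left(13,7 \right)}\right) \left(f{\left(-21 \right)} - 124\right) = \left(- 8 \left(1 - 8\right) + \left(5 + 13 \cdot 7\right)\right) \left(-21 - 124\right) = \left(\left(-8\right) \left(-7\right) + \left(5 + 91\right)\right) \left(-145\right) = \left(56 + 96\right) \left(-145\right) = 152 \left(-145\right) = -22040$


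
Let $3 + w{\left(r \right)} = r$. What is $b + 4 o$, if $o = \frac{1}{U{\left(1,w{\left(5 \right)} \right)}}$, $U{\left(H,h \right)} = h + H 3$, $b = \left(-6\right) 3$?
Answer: $- \frac{86}{5} \approx -17.2$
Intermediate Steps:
$w{\left(r \right)} = -3 + r$
$b = -18$
$U{\left(H,h \right)} = h + 3 H$
$o = \frac{1}{5}$ ($o = \frac{1}{\left(-3 + 5\right) + 3 \cdot 1} = \frac{1}{2 + 3} = \frac{1}{5} \approx 0.2$)
$b + 4 o = -18 + 4 \cdot \frac{1}{5} = -18 + \frac{4}{5} = - \frac{86}{5}$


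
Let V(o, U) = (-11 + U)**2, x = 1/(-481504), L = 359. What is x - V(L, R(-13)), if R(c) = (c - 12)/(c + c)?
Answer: -8200133665/81374176 ≈ -100.77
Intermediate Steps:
R(c) = (-12 + c)/(2*c) (R(c) = (-12 + c)/((2*c)) = (-12 + c)*(1/(2*c)) = (-12 + c)/(2*c))
x = -1/481504 ≈ -2.0768e-6
x - V(L, R(-13)) = -1/481504 - (-11 + (1/2)*(-12 - 13)/(-13))**2 = -1/481504 - (-11 + (1/2)*(-1/13)*(-25))**2 = -1/481504 - (-11 + 25/26)**2 = -1/481504 - (-261/26)**2 = -1/481504 - 1*68121/676 = -1/481504 - 68121/676 = -8200133665/81374176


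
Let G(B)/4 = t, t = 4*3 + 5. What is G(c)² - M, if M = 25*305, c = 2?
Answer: -3001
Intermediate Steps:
t = 17 (t = 12 + 5 = 17)
G(B) = 68 (G(B) = 4*17 = 68)
M = 7625
G(c)² - M = 68² - 1*7625 = 4624 - 7625 = -3001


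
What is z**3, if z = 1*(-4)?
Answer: -64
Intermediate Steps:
z = -4
z**3 = (-4)**3 = -64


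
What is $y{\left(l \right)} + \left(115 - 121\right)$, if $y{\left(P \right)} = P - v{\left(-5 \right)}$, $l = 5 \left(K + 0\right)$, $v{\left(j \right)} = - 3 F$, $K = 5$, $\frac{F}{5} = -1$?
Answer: $4$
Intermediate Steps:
$F = -5$ ($F = 5 \left(-1\right) = -5$)
$v{\left(j \right)} = 15$ ($v{\left(j \right)} = \left(-3\right) \left(-5\right) = 15$)
$l = 25$ ($l = 5 \left(5 + 0\right) = 5 \cdot 5 = 25$)
$y{\left(P \right)} = -15 + P$ ($y{\left(P \right)} = P - 15 = -15 + P$)
$y{\left(l \right)} + \left(115 - 121\right) = \left(-15 + 25\right) + \left(115 - 121\right) = 10 - 6 = 4$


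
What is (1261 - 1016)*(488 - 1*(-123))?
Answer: 149695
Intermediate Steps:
(1261 - 1016)*(488 - 1*(-123)) = 245*(488 + 123) = 245*611 = 149695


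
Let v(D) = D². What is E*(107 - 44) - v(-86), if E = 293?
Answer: 11063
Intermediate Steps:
E*(107 - 44) - v(-86) = 293*(107 - 44) - 1*(-86)² = 293*63 - 1*7396 = 18459 - 7396 = 11063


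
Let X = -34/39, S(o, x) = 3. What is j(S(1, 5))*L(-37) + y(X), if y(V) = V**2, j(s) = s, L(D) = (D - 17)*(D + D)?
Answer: 18234904/1521 ≈ 11989.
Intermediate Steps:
L(D) = 2*D*(-17 + D) (L(D) = (-17 + D)*(2*D) = 2*D*(-17 + D))
X = -34/39 (X = -34*1/39 = -34/39 ≈ -0.87179)
j(S(1, 5))*L(-37) + y(X) = 3*(2*(-37)*(-17 - 37)) + (-34/39)**2 = 3*(2*(-37)*(-54)) + 1156/1521 = 3*3996 + 1156/1521 = 11988 + 1156/1521 = 18234904/1521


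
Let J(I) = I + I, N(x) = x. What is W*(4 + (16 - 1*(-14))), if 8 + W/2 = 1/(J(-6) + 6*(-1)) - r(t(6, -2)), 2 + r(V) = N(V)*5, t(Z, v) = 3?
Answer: -12886/9 ≈ -1431.8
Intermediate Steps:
J(I) = 2*I
r(V) = -2 + 5*V (r(V) = -2 + V*5 = -2 + 5*V)
W = -379/9 (W = -16 + 2*(1/(2*(-6) + 6*(-1)) - (-2 + 5*3)) = -16 + 2*(1/(-12 - 6) - (-2 + 15)) = -16 + 2*(1/(-18) - 1*13) = -16 + 2*(-1/18 - 13) = -16 + 2*(-235/18) = -16 - 235/9 = -379/9 ≈ -42.111)
W*(4 + (16 - 1*(-14))) = -379*(4 + (16 - 1*(-14)))/9 = -379*(4 + (16 + 14))/9 = -379*(4 + 30)/9 = -379/9*34 = -12886/9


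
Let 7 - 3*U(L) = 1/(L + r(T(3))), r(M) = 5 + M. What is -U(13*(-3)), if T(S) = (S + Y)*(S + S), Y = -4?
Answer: -281/120 ≈ -2.3417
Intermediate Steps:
T(S) = 2*S*(-4 + S) (T(S) = (S - 4)*(S + S) = (-4 + S)*(2*S) = 2*S*(-4 + S))
U(L) = 7/3 - 1/(3*(-1 + L)) (U(L) = 7/3 - 1/(3*(L + (5 + 2*3*(-4 + 3)))) = 7/3 - 1/(3*(L + (5 + 2*3*(-1)))) = 7/3 - 1/(3*(L + (5 - 6))) = 7/3 - 1/(3*(L - 1)) = 7/3 - 1/(3*(-1 + L)))
-U(13*(-3)) = -(-8 + 7*(13*(-3)))/(3*(-1 + 13*(-3))) = -(-8 + 7*(-39))/(3*(-1 - 39)) = -(-8 - 273)/(3*(-40)) = -(-1)*(-281)/(3*40) = -1*281/120 = -281/120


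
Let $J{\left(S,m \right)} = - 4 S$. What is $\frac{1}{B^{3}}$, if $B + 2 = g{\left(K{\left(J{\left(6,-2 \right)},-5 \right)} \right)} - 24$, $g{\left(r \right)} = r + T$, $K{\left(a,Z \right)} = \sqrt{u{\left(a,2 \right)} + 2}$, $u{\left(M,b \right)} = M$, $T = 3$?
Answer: $- \frac{1}{\left(23 - i \sqrt{22}\right)^{3}} \approx -6.3658 \cdot 10^{-5} - 4.388 \cdot 10^{-5} i$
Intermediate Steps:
$K{\left(a,Z \right)} = \sqrt{2 + a}$ ($K{\left(a,Z \right)} = \sqrt{a + 2} = \sqrt{2 + a}$)
$g{\left(r \right)} = 3 + r$ ($g{\left(r \right)} = r + 3 = 3 + r$)
$B = -23 + i \sqrt{22}$ ($B = -2 + \left(\left(3 + \sqrt{2 - 24}\right) - 24\right) = -2 - \left(21 - \sqrt{2 - 24}\right) = -2 - \left(21 - i \sqrt{22}\right) = -23 + i \sqrt{22} \approx -23.0 + 4.6904 i$)
$\frac{1}{B^{3}} = \frac{1}{\left(-23 + i \sqrt{22}\right)^{3}}$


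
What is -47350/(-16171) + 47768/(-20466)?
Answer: 98304386/165477843 ≈ 0.59406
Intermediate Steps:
-47350/(-16171) + 47768/(-20466) = -47350*(-1/16171) + 47768*(-1/20466) = 47350/16171 - 23884/10233 = 98304386/165477843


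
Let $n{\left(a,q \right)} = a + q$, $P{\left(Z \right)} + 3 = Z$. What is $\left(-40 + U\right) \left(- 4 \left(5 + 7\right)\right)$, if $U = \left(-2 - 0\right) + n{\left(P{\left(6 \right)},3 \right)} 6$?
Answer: $288$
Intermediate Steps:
$P{\left(Z \right)} = -3 + Z$
$U = 34$ ($U = \left(-2 - 0\right) + \left(\left(-3 + 6\right) + 3\right) 6 = \left(-2 + 0\right) + \left(3 + 3\right) 6 = -2 + 6 \cdot 6 = -2 + 36 = 34$)
$\left(-40 + U\right) \left(- 4 \left(5 + 7\right)\right) = \left(-40 + 34\right) \left(- 4 \left(5 + 7\right)\right) = - 6 \left(\left(-4\right) 12\right) = \left(-6\right) \left(-48\right) = 288$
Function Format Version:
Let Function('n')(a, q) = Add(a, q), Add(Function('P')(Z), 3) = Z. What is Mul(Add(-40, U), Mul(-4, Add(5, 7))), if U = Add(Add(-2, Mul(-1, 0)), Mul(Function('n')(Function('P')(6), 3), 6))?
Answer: 288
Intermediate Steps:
Function('P')(Z) = Add(-3, Z)
U = 34 (U = Add(Add(-2, Mul(-1, 0)), Mul(Add(Add(-3, 6), 3), 6)) = Add(Add(-2, 0), Mul(Add(3, 3), 6)) = Add(-2, Mul(6, 6)) = Add(-2, 36) = 34)
Mul(Add(-40, U), Mul(-4, Add(5, 7))) = Mul(Add(-40, 34), Mul(-4, Add(5, 7))) = Mul(-6, Mul(-4, 12)) = Mul(-6, -48) = 288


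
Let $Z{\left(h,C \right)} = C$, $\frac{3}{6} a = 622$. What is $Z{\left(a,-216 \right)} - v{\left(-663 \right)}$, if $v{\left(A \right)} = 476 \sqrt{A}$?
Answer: $-216 - 476 i \sqrt{663} \approx -216.0 - 12256.0 i$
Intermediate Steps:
$a = 1244$ ($a = 2 \cdot 622 = 1244$)
$Z{\left(a,-216 \right)} - v{\left(-663 \right)} = -216 - 476 \sqrt{-663} = -216 - 476 i \sqrt{663}$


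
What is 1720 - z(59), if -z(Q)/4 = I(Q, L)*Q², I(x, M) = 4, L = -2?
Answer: 57416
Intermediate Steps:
z(Q) = -16*Q²
1720 - z(59) = 1720 - (-16)*59² = 1720 - (-16)*3481 = 1720 - 1*(-55696) = 1720 + 55696 = 57416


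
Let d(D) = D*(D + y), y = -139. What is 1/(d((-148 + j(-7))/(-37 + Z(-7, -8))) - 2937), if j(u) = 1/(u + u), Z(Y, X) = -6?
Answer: -362404/1233547713 ≈ -0.00029379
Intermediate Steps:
j(u) = 1/(2*u)
d(D) = D*(-139 + D) (d(D) = D*(D - 139) = D*(-139 + D))
1/(d((-148 + j(-7))/(-37 + Z(-7, -8))) - 2937) = 1/(((-148 + (1/2)/(-7))/(-37 - 6))*(-139 + (-148 + (1/2)/(-7))/(-37 - 6)) - 2937) = 1/(((-148 + (1/2)*(-1/7))/(-43))*(-139 + (-148 + (1/2)*(-1/7))/(-43)) - 2937) = 1/(((-148 - 1/14)*(-1/43))*(-139 + (-148 - 1/14)*(-1/43)) - 2937) = 1/((-2073/14*(-1/43))*(-139 - 2073/14*(-1/43)) - 2937) = 1/(2073*(-139 + 2073/602)/602 - 2937) = 1/((2073/602)*(-81605/602) - 2937) = 1/(-169167165/362404 - 2937) = 1/(-1233547713/362404) = -362404/1233547713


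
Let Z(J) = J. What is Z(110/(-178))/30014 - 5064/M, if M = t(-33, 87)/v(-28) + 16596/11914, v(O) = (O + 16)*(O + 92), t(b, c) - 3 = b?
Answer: -10314428131097119/2916810973534 ≈ -3536.2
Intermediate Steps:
t(b, c) = 3 + b
v(O) = (16 + O)*(92 + O)
M = 1091929/762496 (M = (3 - 33)/(1472 + (-28)² + 108*(-28)) + 16596/11914 = -30/(1472 + 784 - 3024) + 16596*(1/11914) = -30/(-768) + 8298/5957 = -30*(-1/768) + 8298/5957 = 5/128 + 8298/5957 = 1091929/762496 ≈ 1.4320)
Z(110/(-178))/30014 - 5064/M = (110/(-178))/30014 - 5064/1091929/762496 = (110*(-1/178))*(1/30014) - 5064*762496/1091929 = -55/89*1/30014 - 3861279744/1091929 = -55/2671246 - 3861279744/1091929 = -10314428131097119/2916810973534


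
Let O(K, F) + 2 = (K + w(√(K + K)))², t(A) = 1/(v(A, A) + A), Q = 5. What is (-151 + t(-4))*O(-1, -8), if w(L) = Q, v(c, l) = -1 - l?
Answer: -2128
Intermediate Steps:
w(L) = 5
t(A) = -1 (t(A) = 1/((-1 - A) + A) = 1/(-1) = -1)
O(K, F) = -2 + (5 + K)² (O(K, F) = -2 + (K + 5)² = -2 + (5 + K)²)
(-151 + t(-4))*O(-1, -8) = (-151 - 1)*(-2 + (5 - 1)²) = -152*(-2 + 4²) = -152*(-2 + 16) = -152*14 = -2128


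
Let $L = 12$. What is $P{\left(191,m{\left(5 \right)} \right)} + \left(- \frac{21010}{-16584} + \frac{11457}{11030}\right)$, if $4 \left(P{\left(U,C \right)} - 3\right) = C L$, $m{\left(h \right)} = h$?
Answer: $\frac{928582637}{45730380} \approx 20.306$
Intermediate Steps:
$P{\left(U,C \right)} = 3 + 3 C$ ($P{\left(U,C \right)} = 3 + \frac{C 12}{4} = 3 + \frac{12 C}{4} = 3 + 3 C$)
$P{\left(191,m{\left(5 \right)} \right)} + \left(- \frac{21010}{-16584} + \frac{11457}{11030}\right) = \left(3 + 3 \cdot 5\right) + \left(- \frac{21010}{-16584} + \frac{11457}{11030}\right) = \left(3 + 15\right) + \left(\left(-21010\right) \left(- \frac{1}{16584}\right) + 11457 \cdot \frac{1}{11030}\right) = 18 + \left(\frac{10505}{8292} + \frac{11457}{11030}\right) = 18 + \frac{105435797}{45730380} = \frac{928582637}{45730380}$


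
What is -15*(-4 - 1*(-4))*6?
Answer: 0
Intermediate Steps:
-15*(-4 - 1*(-4))*6 = -15*(-4 + 4)*6 = -15*0*6 = 0*6 = 0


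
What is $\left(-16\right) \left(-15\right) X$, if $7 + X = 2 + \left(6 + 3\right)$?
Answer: $960$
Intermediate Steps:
$X = 4$ ($X = -7 + \left(2 + \left(6 + 3\right)\right) = -7 + \left(2 + 9\right) = -7 + 11 = 4$)
$\left(-16\right) \left(-15\right) X = \left(-16\right) \left(-15\right) 4 = 240 \cdot 4 = 960$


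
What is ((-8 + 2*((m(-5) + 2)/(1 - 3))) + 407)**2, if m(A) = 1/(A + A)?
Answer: 15768841/100 ≈ 1.5769e+5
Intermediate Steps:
m(A) = 1/(2*A)
((-8 + 2*((m(-5) + 2)/(1 - 3))) + 407)**2 = ((-8 + 2*(((1/2)/(-5) + 2)/(1 - 3))) + 407)**2 = ((-8 + 2*(((1/2)*(-1/5) + 2)/(-2))) + 407)**2 = ((-8 + 2*((-1/10 + 2)*(-1/2))) + 407)**2 = ((-8 + 2*((19/10)*(-1/2))) + 407)**2 = ((-8 + 2*(-19/20)) + 407)**2 = ((-8 - 19/10) + 407)**2 = (-99/10 + 407)**2 = (3971/10)**2 = 15768841/100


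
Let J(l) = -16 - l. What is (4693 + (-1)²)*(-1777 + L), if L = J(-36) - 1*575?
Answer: -10946408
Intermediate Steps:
L = -555 (L = (-16 - 1*(-36)) - 1*575 = (-16 + 36) - 575 = 20 - 575 = -555)
(4693 + (-1)²)*(-1777 + L) = (4693 + (-1)²)*(-1777 - 555) = (4693 + 1)*(-2332) = 4694*(-2332) = -10946408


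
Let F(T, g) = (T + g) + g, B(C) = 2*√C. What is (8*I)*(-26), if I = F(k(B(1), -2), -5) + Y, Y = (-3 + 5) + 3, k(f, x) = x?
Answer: 1456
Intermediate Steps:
Y = 5 (Y = 2 + 3 = 5)
F(T, g) = T + 2*g
I = -7 (I = (-2 + 2*(-5)) + 5 = (-2 - 10) + 5 = -12 + 5 = -7)
(8*I)*(-26) = (8*(-7))*(-26) = -56*(-26) = 1456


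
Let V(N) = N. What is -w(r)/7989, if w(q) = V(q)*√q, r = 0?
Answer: 0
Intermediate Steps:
w(q) = q^(3/2) (w(q) = q*√q = q^(3/2))
-w(r)/7989 = -0^(3/2)/7989 = -0/7989 = -1*0 = 0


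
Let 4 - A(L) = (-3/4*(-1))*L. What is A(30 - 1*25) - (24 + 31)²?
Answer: -12099/4 ≈ -3024.8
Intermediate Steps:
A(L) = 4 - 3*L/4 (A(L) = 4 - -3/4*(-1)*L = 4 - -3*¼*(-1)*L = 4 - (-¾*(-1))*L = 4 - 3*L/4)
A(30 - 1*25) - (24 + 31)² = (4 - 3*(30 - 1*25)/4) - (24 + 31)² = (4 - 3*(30 - 25)/4) - 1*55² = (4 - ¾*5) - 1*3025 = (4 - 15/4) - 3025 = ¼ - 3025 = -12099/4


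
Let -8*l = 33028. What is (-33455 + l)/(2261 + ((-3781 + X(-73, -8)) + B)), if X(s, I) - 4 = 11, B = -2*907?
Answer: 75167/6638 ≈ 11.324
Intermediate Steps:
B = -1814
X(s, I) = 15 (X(s, I) = 4 + 11 = 15)
l = -8257/2 (l = -⅛*33028 = -8257/2 ≈ -4128.5)
(-33455 + l)/(2261 + ((-3781 + X(-73, -8)) + B)) = (-33455 - 8257/2)/(2261 + ((-3781 + 15) - 1814)) = -75167/(2*(2261 + (-3766 - 1814))) = -75167/(2*(2261 - 5580)) = -75167/2/(-3319) = -75167/2*(-1/3319) = 75167/6638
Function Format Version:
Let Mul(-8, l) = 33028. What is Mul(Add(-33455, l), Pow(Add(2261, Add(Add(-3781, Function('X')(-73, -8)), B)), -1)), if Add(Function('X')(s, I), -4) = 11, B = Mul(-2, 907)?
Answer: Rational(75167, 6638) ≈ 11.324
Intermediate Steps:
B = -1814
Function('X')(s, I) = 15 (Function('X')(s, I) = Add(4, 11) = 15)
l = Rational(-8257, 2) (l = Mul(Rational(-1, 8), 33028) = Rational(-8257, 2) ≈ -4128.5)
Mul(Add(-33455, l), Pow(Add(2261, Add(Add(-3781, Function('X')(-73, -8)), B)), -1)) = Mul(Add(-33455, Rational(-8257, 2)), Pow(Add(2261, Add(Add(-3781, 15), -1814)), -1)) = Mul(Rational(-75167, 2), Pow(Add(2261, Add(-3766, -1814)), -1)) = Mul(Rational(-75167, 2), Pow(Add(2261, -5580), -1)) = Mul(Rational(-75167, 2), Pow(-3319, -1)) = Mul(Rational(-75167, 2), Rational(-1, 3319)) = Rational(75167, 6638)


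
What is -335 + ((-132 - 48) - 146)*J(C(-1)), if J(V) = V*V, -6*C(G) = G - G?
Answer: -335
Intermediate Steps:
C(G) = 0 (C(G) = -(G - G)/6 = -⅙*0 = 0)
J(V) = V²
-335 + ((-132 - 48) - 146)*J(C(-1)) = -335 + ((-132 - 48) - 146)*0² = -335 + (-180 - 146)*0 = -335 - 326*0 = -335 + 0 = -335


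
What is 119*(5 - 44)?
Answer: -4641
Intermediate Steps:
119*(5 - 44) = 119*(-39) = -4641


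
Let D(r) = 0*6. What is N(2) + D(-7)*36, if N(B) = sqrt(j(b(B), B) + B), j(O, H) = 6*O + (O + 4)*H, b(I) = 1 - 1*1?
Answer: sqrt(10) ≈ 3.1623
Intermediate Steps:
D(r) = 0
b(I) = 0 (b(I) = 1 - 1 = 0)
j(O, H) = 6*O + H*(4 + O) (j(O, H) = 6*O + (4 + O)*H = 6*O + H*(4 + O))
N(B) = sqrt(5)*sqrt(B) (N(B) = sqrt((4*B + 6*0 + B*0) + B) = sqrt((4*B + 0 + 0) + B) = sqrt(4*B + B) = sqrt(5*B) = sqrt(5)*sqrt(B))
N(2) + D(-7)*36 = sqrt(5)*sqrt(2) + 0*36 = sqrt(10) + 0 = sqrt(10)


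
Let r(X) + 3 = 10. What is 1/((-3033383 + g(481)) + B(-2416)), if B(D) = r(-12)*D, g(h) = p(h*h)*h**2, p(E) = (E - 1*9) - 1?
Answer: 1/53522548416 ≈ 1.8684e-11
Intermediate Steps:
r(X) = 7 (r(X) = -3 + 10 = 7)
p(E) = -10 + E (p(E) = (E - 9) - 1 = (-9 + E) - 1 = -10 + E)
g(h) = h**2*(-10 + h**2) (g(h) = (-10 + h*h)*h**2 = (-10 + h**2)*h**2 = h**2*(-10 + h**2))
B(D) = 7*D
1/((-3033383 + g(481)) + B(-2416)) = 1/((-3033383 + 481**2*(-10 + 481**2)) + 7*(-2416)) = 1/((-3033383 + 231361*(-10 + 231361)) - 16912) = 1/((-3033383 + 231361*231351) - 16912) = 1/((-3033383 + 53525598711) - 16912) = 1/(53522565328 - 16912) = 1/53522548416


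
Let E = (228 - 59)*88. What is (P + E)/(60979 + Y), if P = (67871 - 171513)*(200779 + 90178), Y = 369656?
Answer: -30155350522/430635 ≈ -70025.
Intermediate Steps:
P = -30155365394 (P = -103642*290957 = -30155365394)
E = 14872 (E = 169*88 = 14872)
(P + E)/(60979 + Y) = (-30155365394 + 14872)/(60979 + 369656) = -30155350522/430635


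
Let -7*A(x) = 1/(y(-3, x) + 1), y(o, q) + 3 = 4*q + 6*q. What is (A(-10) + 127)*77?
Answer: 997469/102 ≈ 9779.1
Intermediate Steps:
y(o, q) = -3 + 10*q (y(o, q) = -3 + (4*q + 6*q) = -3 + 10*q)
A(x) = -1/(7*(-2 + 10*x)) (A(x) = -1/(7*((-3 + 10*x) + 1)) = -1/(7*(-2 + 10*x)))
(A(-10) + 127)*77 = (-1/(-14 + 70*(-10)) + 127)*77 = (-1/(-14 - 700) + 127)*77 = (-1/(-714) + 127)*77 = (-1*(-1/714) + 127)*77 = (1/714 + 127)*77 = (90679/714)*77 = 997469/102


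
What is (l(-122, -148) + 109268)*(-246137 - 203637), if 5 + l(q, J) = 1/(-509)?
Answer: -25014120740284/509 ≈ -4.9144e+10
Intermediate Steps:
l(q, J) = -2546/509 (l(q, J) = -5 + 1/(-509) = -5 - 1/509 = -2546/509)
(l(-122, -148) + 109268)*(-246137 - 203637) = (-2546/509 + 109268)*(-246137 - 203637) = (55614866/509)*(-449774) = -25014120740284/509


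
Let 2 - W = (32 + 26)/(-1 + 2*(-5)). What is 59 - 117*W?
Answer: -8711/11 ≈ -791.91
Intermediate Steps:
W = 80/11 (W = 2 - (32 + 26)/(-1 + 2*(-5)) = 2 - 58/(-1 - 10) = 2 - 58/(-11) = 2 - 58*(-1)/11 = 2 - 1*(-58/11) = 2 + 58/11 = 80/11 ≈ 7.2727)
59 - 117*W = 59 - 117*80/11 = 59 - 9360/11 = -8711/11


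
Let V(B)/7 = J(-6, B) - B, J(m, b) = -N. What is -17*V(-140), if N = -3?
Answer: -17017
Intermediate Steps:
J(m, b) = 3 (J(m, b) = -1*(-3) = 3)
V(B) = 21 - 7*B (V(B) = 7*(3 - B) = 21 - 7*B)
-17*V(-140) = -17*(21 - 7*(-140)) = -17*(21 + 980) = -17*1001 = -17017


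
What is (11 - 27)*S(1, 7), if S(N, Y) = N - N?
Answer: 0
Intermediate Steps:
S(N, Y) = 0
(11 - 27)*S(1, 7) = (11 - 27)*0 = -16*0 = 0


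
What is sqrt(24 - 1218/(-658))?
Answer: 9*sqrt(705)/47 ≈ 5.0844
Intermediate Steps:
sqrt(24 - 1218/(-658)) = sqrt(24 - 1218*(-1/658)) = sqrt(24 + 87/47) = sqrt(1215/47) = 9*sqrt(705)/47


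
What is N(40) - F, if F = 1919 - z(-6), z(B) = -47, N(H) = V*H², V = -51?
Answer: -83566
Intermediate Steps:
N(H) = -51*H²
F = 1966 (F = 1919 - 1*(-47) = 1919 + 47 = 1966)
N(40) - F = -51*40² - 1*1966 = -51*1600 - 1966 = -81600 - 1966 = -83566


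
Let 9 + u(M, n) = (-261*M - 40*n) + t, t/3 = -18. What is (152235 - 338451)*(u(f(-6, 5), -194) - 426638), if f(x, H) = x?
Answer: 77721903000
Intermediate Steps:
t = -54 (t = 3*(-18) = -54)
u(M, n) = -63 - 261*M - 40*n (u(M, n) = -9 + ((-261*M - 40*n) - 54) = -9 + (-54 - 261*M - 40*n) = -63 - 261*M - 40*n)
(152235 - 338451)*(u(f(-6, 5), -194) - 426638) = (152235 - 338451)*((-63 - 261*(-6) - 40*(-194)) - 426638) = -186216*((-63 + 1566 + 7760) - 426638) = -186216*(9263 - 426638) = -186216*(-417375) = 77721903000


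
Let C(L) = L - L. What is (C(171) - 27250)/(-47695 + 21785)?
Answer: 2725/2591 ≈ 1.0517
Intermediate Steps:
C(L) = 0
(C(171) - 27250)/(-47695 + 21785) = (0 - 27250)/(-47695 + 21785) = -27250/(-25910) = -27250*(-1/25910) = 2725/2591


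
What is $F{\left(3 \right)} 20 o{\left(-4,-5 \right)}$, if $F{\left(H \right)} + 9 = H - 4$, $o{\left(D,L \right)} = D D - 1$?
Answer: $-3000$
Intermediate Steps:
$o{\left(D,L \right)} = -1 + D^{2}$ ($o{\left(D,L \right)} = D^{2} - 1 = -1 + D^{2}$)
$F{\left(H \right)} = -13 + H$ ($F{\left(H \right)} = -9 + \left(H - 4\right) = -9 + \left(-4 + H\right) = -13 + H$)
$F{\left(3 \right)} 20 o{\left(-4,-5 \right)} = \left(-13 + 3\right) 20 \left(-1 + \left(-4\right)^{2}\right) = \left(-10\right) 20 \left(-1 + 16\right) = \left(-200\right) 15 = -3000$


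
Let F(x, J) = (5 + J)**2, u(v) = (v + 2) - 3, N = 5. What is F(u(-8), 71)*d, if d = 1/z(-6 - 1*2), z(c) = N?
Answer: 5776/5 ≈ 1155.2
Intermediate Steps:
z(c) = 5
u(v) = -1 + v (u(v) = (2 + v) - 3 = -1 + v)
d = 1/5 ≈ 0.20000
F(u(-8), 71)*d = (5 + 71)**2*(1/5) = 76**2*(1/5) = 5776*(1/5) = 5776/5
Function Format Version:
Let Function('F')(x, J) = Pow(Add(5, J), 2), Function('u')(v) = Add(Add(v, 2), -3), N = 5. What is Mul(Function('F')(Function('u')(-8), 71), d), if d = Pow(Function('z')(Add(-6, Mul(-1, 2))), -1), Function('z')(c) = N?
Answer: Rational(5776, 5) ≈ 1155.2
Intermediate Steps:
Function('z')(c) = 5
Function('u')(v) = Add(-1, v) (Function('u')(v) = Add(Add(2, v), -3) = Add(-1, v))
d = Rational(1, 5) (d = Pow(5, -1) = Rational(1, 5) ≈ 0.20000)
Mul(Function('F')(Function('u')(-8), 71), d) = Mul(Pow(Add(5, 71), 2), Rational(1, 5)) = Mul(Pow(76, 2), Rational(1, 5)) = Mul(5776, Rational(1, 5)) = Rational(5776, 5)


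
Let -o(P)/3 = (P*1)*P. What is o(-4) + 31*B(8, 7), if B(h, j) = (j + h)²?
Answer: 6927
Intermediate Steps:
B(h, j) = (h + j)²
o(P) = -3*P² (o(P) = -3*P*1*P = -3*P*P = -3*P²)
o(-4) + 31*B(8, 7) = -3*(-4)² + 31*(8 + 7)² = -3*16 + 31*15² = -48 + 31*225 = -48 + 6975 = 6927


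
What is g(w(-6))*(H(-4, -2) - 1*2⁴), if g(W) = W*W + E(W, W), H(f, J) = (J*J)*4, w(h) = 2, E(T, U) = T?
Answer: 0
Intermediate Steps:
H(f, J) = 4*J² (H(f, J) = J²*4 = 4*J²)
g(W) = W + W² (g(W) = W*W + W = W² + W = W + W²)
g(w(-6))*(H(-4, -2) - 1*2⁴) = (2*(1 + 2))*(4*(-2)² - 1*2⁴) = (2*3)*(4*4 - 1*16) = 6*(16 - 16) = 6*0 = 0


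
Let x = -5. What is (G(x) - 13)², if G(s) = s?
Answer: 324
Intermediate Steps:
(G(x) - 13)² = (-5 - 13)² = (-18)² = 324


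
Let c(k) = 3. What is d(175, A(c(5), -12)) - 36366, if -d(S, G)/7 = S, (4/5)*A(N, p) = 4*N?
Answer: -37591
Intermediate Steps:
A(N, p) = 5*N (A(N, p) = 5*(4*N)/4 = 5*N)
d(S, G) = -7*S
d(175, A(c(5), -12)) - 36366 = -7*175 - 36366 = -1225 - 36366 = -37591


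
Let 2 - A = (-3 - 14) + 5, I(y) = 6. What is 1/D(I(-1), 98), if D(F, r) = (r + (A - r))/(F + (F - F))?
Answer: 3/7 ≈ 0.42857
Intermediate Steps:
A = 14 (A = 2 - ((-3 - 14) + 5) = 2 - (-17 + 5) = 2 - 1*(-12) = 2 + 12 = 14)
D(F, r) = 14/F (D(F, r) = (r + (14 - r))/(F + (F - F)) = 14/(F + 0) = 14/F)
1/D(I(-1), 98) = 1/(14/6) = 1/(14*(⅙)) = 1/(7/3) = 3/7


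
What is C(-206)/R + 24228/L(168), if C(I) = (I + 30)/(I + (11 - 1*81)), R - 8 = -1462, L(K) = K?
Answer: 101278789/702282 ≈ 144.21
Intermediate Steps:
R = -1454 (R = 8 - 1462 = -1454)
C(I) = (30 + I)/(-70 + I) (C(I) = (30 + I)/(I + (11 - 81)) = (30 + I)/(I - 70) = (30 + I)/(-70 + I))
C(-206)/R + 24228/L(168) = ((30 - 206)/(-70 - 206))/(-1454) + 24228/168 = (-176/(-276))*(-1/1454) + 24228*(1/168) = -1/276*(-176)*(-1/1454) + 2019/14 = (44/69)*(-1/1454) + 2019/14 = -22/50163 + 2019/14 = 101278789/702282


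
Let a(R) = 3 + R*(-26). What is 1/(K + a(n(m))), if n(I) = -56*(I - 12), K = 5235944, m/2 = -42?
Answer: 1/5096171 ≈ 1.9623e-7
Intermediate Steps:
m = -84 (m = 2*(-42) = -84)
n(I) = 672 - 56*I (n(I) = -56*(-12 + I) = 672 - 56*I)
a(R) = 3 - 26*R
1/(K + a(n(m))) = 1/(5235944 + (3 - 26*(672 - 56*(-84)))) = 1/(5235944 + (3 - 26*(672 + 4704))) = 1/(5235944 + (3 - 26*5376)) = 1/(5235944 + (3 - 139776)) = 1/(5235944 - 139773) = 1/5096171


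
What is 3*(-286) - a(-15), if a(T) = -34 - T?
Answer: -839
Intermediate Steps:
3*(-286) - a(-15) = 3*(-286) - (-34 - 1*(-15)) = -858 - (-34 + 15) = -858 - 1*(-19) = -858 + 19 = -839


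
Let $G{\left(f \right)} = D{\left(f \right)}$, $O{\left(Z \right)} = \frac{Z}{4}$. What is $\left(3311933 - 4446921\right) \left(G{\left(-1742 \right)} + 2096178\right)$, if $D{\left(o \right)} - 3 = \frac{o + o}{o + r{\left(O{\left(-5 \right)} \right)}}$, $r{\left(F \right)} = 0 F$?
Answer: $-2379142550804$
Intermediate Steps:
$O{\left(Z \right)} = \frac{Z}{4}$ ($O{\left(Z \right)} = Z \frac{1}{4} = \frac{Z}{4}$)
$r{\left(F \right)} = 0$
$D{\left(o \right)} = 5$ ($D{\left(o \right)} = 3 + \frac{o + o}{o + 0} = 3 + \frac{2 o}{o} = 3 + 2 = 5$)
$G{\left(f \right)} = 5$
$\left(3311933 - 4446921\right) \left(G{\left(-1742 \right)} + 2096178\right) = \left(3311933 - 4446921\right) \left(5 + 2096178\right) = \left(-1134988\right) 2096183 = -2379142550804$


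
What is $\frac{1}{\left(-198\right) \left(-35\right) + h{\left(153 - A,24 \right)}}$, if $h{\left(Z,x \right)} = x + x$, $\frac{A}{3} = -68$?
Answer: $\frac{1}{6978} \approx 0.00014331$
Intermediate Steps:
$A = -204$ ($A = 3 \left(-68\right) = -204$)
$h{\left(Z,x \right)} = 2 x$
$\frac{1}{\left(-198\right) \left(-35\right) + h{\left(153 - A,24 \right)}} = \frac{1}{\left(-198\right) \left(-35\right) + 2 \cdot 24} = \frac{1}{6930 + 48} = \frac{1}{6978}$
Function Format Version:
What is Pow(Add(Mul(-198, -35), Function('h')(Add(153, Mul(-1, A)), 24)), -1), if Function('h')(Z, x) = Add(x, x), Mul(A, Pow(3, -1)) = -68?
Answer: Rational(1, 6978) ≈ 0.00014331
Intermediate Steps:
A = -204 (A = Mul(3, -68) = -204)
Function('h')(Z, x) = Mul(2, x)
Pow(Add(Mul(-198, -35), Function('h')(Add(153, Mul(-1, A)), 24)), -1) = Pow(Add(Mul(-198, -35), Mul(2, 24)), -1) = Pow(Add(6930, 48), -1) = Pow(6978, -1) = Rational(1, 6978)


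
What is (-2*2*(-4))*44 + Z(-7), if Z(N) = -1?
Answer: 703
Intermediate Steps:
(-2*2*(-4))*44 + Z(-7) = (-2*2*(-4))*44 - 1 = -4*(-4)*44 - 1 = 16*44 - 1 = 704 - 1 = 703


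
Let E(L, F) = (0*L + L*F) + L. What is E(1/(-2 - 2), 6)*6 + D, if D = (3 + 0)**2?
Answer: -3/2 ≈ -1.5000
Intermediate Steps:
E(L, F) = L + F*L (E(L, F) = (0 + F*L) + L = F*L + L = L + F*L)
D = 9 (D = 3**2 = 9)
E(1/(-2 - 2), 6)*6 + D = ((1 + 6)/(-2 - 2))*6 + 9 = (7/(-4))*6 + 9 = -1/4*7*6 + 9 = -7/4*6 + 9 = -21/2 + 9 = -3/2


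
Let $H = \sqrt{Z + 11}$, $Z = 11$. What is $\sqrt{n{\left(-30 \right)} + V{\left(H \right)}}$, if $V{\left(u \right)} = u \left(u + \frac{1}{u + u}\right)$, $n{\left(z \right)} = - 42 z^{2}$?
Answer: $\frac{3 i \sqrt{16790}}{2} \approx 194.36 i$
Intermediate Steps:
$H = \sqrt{22}$ ($H = \sqrt{11 + 11} = \sqrt{22} \approx 4.6904$)
$V{\left(u \right)} = u \left(u + \frac{1}{2 u}\right)$
$\sqrt{n{\left(-30 \right)} + V{\left(H \right)}} = \sqrt{- 42 \left(-30\right)^{2} + \left(\frac{1}{2} + \left(\sqrt{22}\right)^{2}\right)} = \sqrt{\left(-42\right) 900 + \left(\frac{1}{2} + 22\right)} = \sqrt{-37800 + \frac{45}{2}} = \sqrt{- \frac{75555}{2}} = \frac{3 i \sqrt{16790}}{2}$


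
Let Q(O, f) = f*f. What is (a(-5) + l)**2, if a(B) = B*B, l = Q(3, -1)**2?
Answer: 676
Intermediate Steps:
Q(O, f) = f**2
l = 1 (l = ((-1)**2)**2 = 1**2 = 1)
a(B) = B**2
(a(-5) + l)**2 = ((-5)**2 + 1)**2 = (25 + 1)**2 = 26**2 = 676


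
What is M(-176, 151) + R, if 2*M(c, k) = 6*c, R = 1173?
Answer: 645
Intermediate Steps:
M(c, k) = 3*c (M(c, k) = (6*c)/2 = 3*c)
M(-176, 151) + R = 3*(-176) + 1173 = -528 + 1173 = 645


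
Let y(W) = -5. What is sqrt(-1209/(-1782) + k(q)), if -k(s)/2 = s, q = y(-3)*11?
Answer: sqrt(4339038)/198 ≈ 10.520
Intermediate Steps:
q = -55 (q = -5*11 = -55)
k(s) = -2*s
sqrt(-1209/(-1782) + k(q)) = sqrt(-1209/(-1782) - 2*(-55)) = sqrt(-1209*(-1/1782) + 110) = sqrt(403/594 + 110) = sqrt(65743/594) = sqrt(4339038)/198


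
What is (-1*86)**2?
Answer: 7396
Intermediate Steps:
(-1*86)**2 = (-86)**2 = 7396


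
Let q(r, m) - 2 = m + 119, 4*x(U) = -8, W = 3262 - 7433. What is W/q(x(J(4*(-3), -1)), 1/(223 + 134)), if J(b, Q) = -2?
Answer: -1489047/43198 ≈ -34.470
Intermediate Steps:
W = -4171
x(U) = -2 (x(U) = (¼)*(-8) = -2)
q(r, m) = 121 + m (q(r, m) = 2 + (m + 119) = 2 + (119 + m) = 121 + m)
W/q(x(J(4*(-3), -1)), 1/(223 + 134)) = -4171/(121 + 1/(223 + 134)) = -4171/(121 + 1/357) = -4171/43198/357 = -4171*357/43198 = -1489047/43198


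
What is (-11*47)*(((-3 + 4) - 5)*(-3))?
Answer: -6204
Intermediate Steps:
(-11*47)*(((-3 + 4) - 5)*(-3)) = -517*(1 - 5)*(-3) = -(-2068)*(-3) = -517*12 = -6204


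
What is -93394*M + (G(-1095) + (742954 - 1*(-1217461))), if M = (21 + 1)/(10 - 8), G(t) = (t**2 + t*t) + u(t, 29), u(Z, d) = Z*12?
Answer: 3317991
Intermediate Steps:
u(Z, d) = 12*Z
G(t) = 2*t**2 + 12*t (G(t) = (t**2 + t*t) + 12*t = (t**2 + t**2) + 12*t = 2*t**2 + 12*t)
M = 11 (M = 22/2 = 22*(1/2) = 11)
-93394*M + (G(-1095) + (742954 - 1*(-1217461))) = -93394*11 + (2*(-1095)*(6 - 1095) + (742954 - 1*(-1217461))) = -1027334 + (2*(-1095)*(-1089) + (742954 + 1217461)) = -1027334 + (2384910 + 1960415) = -1027334 + 4345325 = 3317991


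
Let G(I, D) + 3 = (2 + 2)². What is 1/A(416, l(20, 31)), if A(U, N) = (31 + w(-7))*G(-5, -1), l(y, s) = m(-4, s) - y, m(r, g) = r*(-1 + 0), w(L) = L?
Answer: 1/312 ≈ 0.0032051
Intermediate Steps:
m(r, g) = -r (m(r, g) = r*(-1) = -r)
G(I, D) = 13 (G(I, D) = -3 + (2 + 2)² = -3 + 4² = -3 + 16 = 13)
l(y, s) = 4 - y (l(y, s) = -1*(-4) - y = 4 - y)
A(U, N) = 312 (A(U, N) = (31 - 7)*13 = 24*13 = 312)
1/A(416, l(20, 31)) = 1/312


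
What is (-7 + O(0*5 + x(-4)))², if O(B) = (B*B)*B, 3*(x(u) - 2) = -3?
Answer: 36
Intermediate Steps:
x(u) = 1 (x(u) = 2 + (⅓)*(-3) = 2 - 1 = 1)
O(B) = B³ (O(B) = B²*B = B³)
(-7 + O(0*5 + x(-4)))² = (-7 + (0*5 + 1)³)² = (-7 + (0 + 1)³)² = (-7 + 1³)² = (-7 + 1)² = (-6)² = 36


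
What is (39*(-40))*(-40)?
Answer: 62400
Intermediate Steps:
(39*(-40))*(-40) = -1560*(-40) = 62400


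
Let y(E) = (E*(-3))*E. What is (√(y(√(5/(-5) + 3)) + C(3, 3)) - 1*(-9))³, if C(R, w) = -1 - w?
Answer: (9 + I*√10)³ ≈ 459.0 + 736.81*I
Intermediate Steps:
y(E) = -3*E² (y(E) = (-3*E)*E = -3*E²)
(√(y(√(5/(-5) + 3)) + C(3, 3)) - 1*(-9))³ = (√(-3*(√(5/(-5) + 3))² + (-1 - 1*3)) - 1*(-9))³ = (√(-3*(√(5*(-⅕) + 3))² + (-1 - 3)) + 9)³ = (√(-3*(√(-1 + 3))² - 4) + 9)³ = (√(-3*(√2)² - 4) + 9)³ = (√(-3*2 - 4) + 9)³ = (√(-6 - 4) + 9)³ = (√(-10) + 9)³ = (I*√10 + 9)³ = (9 + I*√10)³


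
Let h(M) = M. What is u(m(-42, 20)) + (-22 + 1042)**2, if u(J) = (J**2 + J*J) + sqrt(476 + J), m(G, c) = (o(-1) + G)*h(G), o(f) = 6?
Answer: 5612688 + 2*sqrt(497) ≈ 5.6127e+6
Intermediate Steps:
m(G, c) = G*(6 + G) (m(G, c) = (6 + G)*G = G*(6 + G))
u(J) = sqrt(476 + J) + 2*J**2 (u(J) = (J**2 + J**2) + sqrt(476 + J) = 2*J**2 + sqrt(476 + J) = sqrt(476 + J) + 2*J**2)
u(m(-42, 20)) + (-22 + 1042)**2 = (sqrt(476 - 42*(6 - 42)) + 2*(-42*(6 - 42))**2) + (-22 + 1042)**2 = (sqrt(476 - 42*(-36)) + 2*(-42*(-36))**2) + 1020**2 = (sqrt(476 + 1512) + 2*1512**2) + 1040400 = (sqrt(1988) + 2*2286144) + 1040400 = (2*sqrt(497) + 4572288) + 1040400 = (4572288 + 2*sqrt(497)) + 1040400 = 5612688 + 2*sqrt(497)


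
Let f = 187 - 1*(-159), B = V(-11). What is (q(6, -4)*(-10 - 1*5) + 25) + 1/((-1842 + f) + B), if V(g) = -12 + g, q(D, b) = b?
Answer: 129114/1519 ≈ 84.999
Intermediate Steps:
B = -23 (B = -12 - 11 = -23)
f = 346 (f = 187 + 159 = 346)
(q(6, -4)*(-10 - 1*5) + 25) + 1/((-1842 + f) + B) = (-4*(-10 - 1*5) + 25) + 1/((-1842 + 346) - 23) = (-4*(-10 - 5) + 25) + 1/(-1496 - 23) = (-4*(-15) + 25) + 1/(-1519) = (60 + 25) - 1/1519 = 85 - 1/1519 = 129114/1519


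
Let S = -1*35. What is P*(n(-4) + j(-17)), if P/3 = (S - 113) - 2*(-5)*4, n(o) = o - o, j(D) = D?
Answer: 5508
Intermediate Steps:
n(o) = 0
S = -35
P = -324 (P = 3*((-35 - 113) - 2*(-5)*4) = 3*(-148 + 10*4) = 3*(-148 + 40) = 3*(-108) = -324)
P*(n(-4) + j(-17)) = -324*(0 - 17) = -324*(-17) = 5508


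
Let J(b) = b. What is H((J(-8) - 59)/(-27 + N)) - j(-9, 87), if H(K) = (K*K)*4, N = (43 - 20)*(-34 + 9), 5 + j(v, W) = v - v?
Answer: 457494/90601 ≈ 5.0495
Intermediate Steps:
j(v, W) = -5 (j(v, W) = -5 + (v - v) = -5 + 0 = -5)
N = -575 (N = 23*(-25) = -575)
H(K) = 4*K² (H(K) = K²*4 = 4*K²)
H((J(-8) - 59)/(-27 + N)) - j(-9, 87) = 4*((-8 - 59)/(-27 - 575))² - 1*(-5) = 4*(-67/(-602))² + 5 = 4*(-67*(-1/602))² + 5 = 4*(67/602)² + 5 = 4*(4489/362404) + 5 = 4489/90601 + 5 = 457494/90601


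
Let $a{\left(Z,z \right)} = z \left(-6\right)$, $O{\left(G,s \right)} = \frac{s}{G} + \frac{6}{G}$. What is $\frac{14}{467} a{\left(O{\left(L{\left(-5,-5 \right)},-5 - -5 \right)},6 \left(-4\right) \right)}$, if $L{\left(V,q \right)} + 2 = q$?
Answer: $\frac{2016}{467} \approx 4.3169$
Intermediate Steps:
$L{\left(V,q \right)} = -2 + q$
$O{\left(G,s \right)} = \frac{6}{G} + \frac{s}{G}$
$a{\left(Z,z \right)} = - 6 z$
$\frac{14}{467} a{\left(O{\left(L{\left(-5,-5 \right)},-5 - -5 \right)},6 \left(-4\right) \right)} = \frac{14}{467} \left(- 6 \cdot 6 \left(-4\right)\right) = 14 \cdot \frac{1}{467} \left(\left(-6\right) \left(-24\right)\right) = \frac{14}{467} \cdot 144 = \frac{2016}{467}$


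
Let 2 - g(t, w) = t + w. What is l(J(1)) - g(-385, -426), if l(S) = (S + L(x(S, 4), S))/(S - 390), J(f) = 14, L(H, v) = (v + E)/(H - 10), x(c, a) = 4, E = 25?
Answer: -611391/752 ≈ -813.02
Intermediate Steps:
L(H, v) = (25 + v)/(-10 + H) (L(H, v) = (v + 25)/(H - 10) = (25 + v)/(-10 + H))
l(S) = (-25/6 + 5*S/6)/(-390 + S) (l(S) = (S + (25 + S)/(-10 + 4))/(S - 390) = (S + (25 + S)/(-6))/(-390 + S) = (S - (25 + S)/6)/(-390 + S) = (S + (-25/6 - S/6))/(-390 + S) = (-25/6 + 5*S/6)/(-390 + S))
g(t, w) = 2 - t - w (g(t, w) = 2 - (t + w) = 2 + (-t - w) = 2 - t - w)
l(J(1)) - g(-385, -426) = 5*(-5 + 14)/(6*(-390 + 14)) - (2 - 1*(-385) - 1*(-426)) = (5/6)*9/(-376) - (2 + 385 + 426) = (5/6)*(-1/376)*9 - 1*813 = -15/752 - 813 = -611391/752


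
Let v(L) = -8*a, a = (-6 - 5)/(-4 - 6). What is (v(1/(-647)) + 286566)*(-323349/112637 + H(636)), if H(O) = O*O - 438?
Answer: 65208322563175242/563185 ≈ 1.1578e+11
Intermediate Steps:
a = 11/10 (a = -11/(-10) = -11*(-⅒) = 11/10 ≈ 1.1000)
H(O) = -438 + O² (H(O) = O² - 438 = -438 + O²)
v(L) = -44/5 (v(L) = -8*11/10 = -44/5)
(v(1/(-647)) + 286566)*(-323349/112637 + H(636)) = (-44/5 + 286566)*(-323349/112637 + (-438 + 636²)) = 1432786*(-323349*1/112637 + (-438 + 404496))/5 = 1432786*(-323349/112637 + 404058)/5 = (1432786/5)*(45511557597/112637) = 65208322563175242/563185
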